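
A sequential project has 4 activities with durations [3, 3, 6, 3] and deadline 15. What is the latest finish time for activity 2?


LF(activity 2) = deadline - sum of successor durations
Successors: activities 3 through 4 with durations [6, 3]
Sum of successor durations = 9
LF = 15 - 9 = 6

6


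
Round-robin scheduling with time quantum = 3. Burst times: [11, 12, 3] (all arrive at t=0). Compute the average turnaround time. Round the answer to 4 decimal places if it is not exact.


Time quantum = 3
Execution trace:
  J1 runs 3 units, time = 3
  J2 runs 3 units, time = 6
  J3 runs 3 units, time = 9
  J1 runs 3 units, time = 12
  J2 runs 3 units, time = 15
  J1 runs 3 units, time = 18
  J2 runs 3 units, time = 21
  J1 runs 2 units, time = 23
  J2 runs 3 units, time = 26
Finish times: [23, 26, 9]
Average turnaround = 58/3 = 19.3333

19.3333


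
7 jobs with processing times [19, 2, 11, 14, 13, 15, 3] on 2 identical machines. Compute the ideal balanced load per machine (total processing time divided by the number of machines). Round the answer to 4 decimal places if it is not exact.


Total processing time = 19 + 2 + 11 + 14 + 13 + 15 + 3 = 77
Number of machines = 2
Ideal balanced load = 77 / 2 = 38.5

38.5


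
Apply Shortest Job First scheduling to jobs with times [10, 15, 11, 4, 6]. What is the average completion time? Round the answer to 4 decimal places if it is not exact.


SJF order (ascending): [4, 6, 10, 11, 15]
Completion times:
  Job 1: burst=4, C=4
  Job 2: burst=6, C=10
  Job 3: burst=10, C=20
  Job 4: burst=11, C=31
  Job 5: burst=15, C=46
Average completion = 111/5 = 22.2

22.2


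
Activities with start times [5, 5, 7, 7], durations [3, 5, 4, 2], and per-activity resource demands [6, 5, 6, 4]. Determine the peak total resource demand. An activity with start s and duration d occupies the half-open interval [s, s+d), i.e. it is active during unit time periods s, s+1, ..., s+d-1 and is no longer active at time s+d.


Each activity i is active on [start_i, start_i + duration_i).
Compute total resource usage per time slot:
  t=0: active resources = [], total = 0
  t=1: active resources = [], total = 0
  t=2: active resources = [], total = 0
  t=3: active resources = [], total = 0
  t=4: active resources = [], total = 0
  t=5: active resources = [6, 5], total = 11
  t=6: active resources = [6, 5], total = 11
  t=7: active resources = [6, 5, 6, 4], total = 21
  t=8: active resources = [5, 6, 4], total = 15
  t=9: active resources = [5, 6], total = 11
  t=10: active resources = [6], total = 6
Peak resource demand = 21

21


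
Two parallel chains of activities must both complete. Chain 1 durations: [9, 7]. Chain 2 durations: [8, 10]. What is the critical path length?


Path A total = 9 + 7 = 16
Path B total = 8 + 10 = 18
Critical path = longest path = max(16, 18) = 18

18


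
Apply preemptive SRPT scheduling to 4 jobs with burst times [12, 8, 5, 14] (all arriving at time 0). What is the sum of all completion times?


Since all jobs arrive at t=0, SRPT equals SPT ordering.
SPT order: [5, 8, 12, 14]
Completion times:
  Job 1: p=5, C=5
  Job 2: p=8, C=13
  Job 3: p=12, C=25
  Job 4: p=14, C=39
Total completion time = 5 + 13 + 25 + 39 = 82

82


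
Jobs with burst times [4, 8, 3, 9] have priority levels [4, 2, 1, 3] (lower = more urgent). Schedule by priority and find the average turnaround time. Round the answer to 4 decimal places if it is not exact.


Sort by priority (ascending = highest first):
Order: [(1, 3), (2, 8), (3, 9), (4, 4)]
Completion times:
  Priority 1, burst=3, C=3
  Priority 2, burst=8, C=11
  Priority 3, burst=9, C=20
  Priority 4, burst=4, C=24
Average turnaround = 58/4 = 14.5

14.5


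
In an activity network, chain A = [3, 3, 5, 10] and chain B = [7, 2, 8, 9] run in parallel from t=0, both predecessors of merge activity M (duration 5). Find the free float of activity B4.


ES(B4) = sum of predecessors on chain B = 17
EF(B4) = ES + duration = 17 + 9 = 26
Successor of B4 is M. ES(M) = max(sum(A), sum(B)) = max(21, 26) = 26
Free float = ES(successor) - EF(current) = 26 - 26 = 0

0


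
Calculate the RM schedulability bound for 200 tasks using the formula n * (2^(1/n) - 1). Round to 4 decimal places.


Compute 2^(1/200) = 1.0034717485
Subtract 1: 1.0034717485 - 1 = 0.0034717485
Multiply by n: 200 * 0.0034717485 = 0.6943497000
Round to 4 dp: 0.6943

0.6943


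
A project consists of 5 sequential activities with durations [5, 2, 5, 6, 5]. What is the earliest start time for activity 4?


Activity 4 starts after activities 1 through 3 complete.
Predecessor durations: [5, 2, 5]
ES = 5 + 2 + 5 = 12

12


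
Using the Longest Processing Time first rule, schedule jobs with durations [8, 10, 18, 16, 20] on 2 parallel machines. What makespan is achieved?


Sort jobs in decreasing order (LPT): [20, 18, 16, 10, 8]
Assign each job to the least loaded machine:
  Machine 1: jobs [20, 10, 8], load = 38
  Machine 2: jobs [18, 16], load = 34
Makespan = max load = 38

38


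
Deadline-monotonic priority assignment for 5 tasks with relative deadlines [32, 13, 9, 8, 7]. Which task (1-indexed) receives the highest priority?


Sort tasks by relative deadline (ascending):
  Task 5: deadline = 7
  Task 4: deadline = 8
  Task 3: deadline = 9
  Task 2: deadline = 13
  Task 1: deadline = 32
Priority order (highest first): [5, 4, 3, 2, 1]
Highest priority task = 5

5


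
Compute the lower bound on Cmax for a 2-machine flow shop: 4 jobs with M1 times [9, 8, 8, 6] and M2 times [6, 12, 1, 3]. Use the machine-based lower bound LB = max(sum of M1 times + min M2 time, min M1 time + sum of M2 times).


LB1 = sum(M1 times) + min(M2 times) = 31 + 1 = 32
LB2 = min(M1 times) + sum(M2 times) = 6 + 22 = 28
Lower bound = max(LB1, LB2) = max(32, 28) = 32

32


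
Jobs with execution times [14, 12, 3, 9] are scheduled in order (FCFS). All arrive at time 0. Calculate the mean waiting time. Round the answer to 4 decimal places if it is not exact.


FCFS order (as given): [14, 12, 3, 9]
Waiting times:
  Job 1: wait = 0
  Job 2: wait = 14
  Job 3: wait = 26
  Job 4: wait = 29
Sum of waiting times = 69
Average waiting time = 69/4 = 17.25

17.25


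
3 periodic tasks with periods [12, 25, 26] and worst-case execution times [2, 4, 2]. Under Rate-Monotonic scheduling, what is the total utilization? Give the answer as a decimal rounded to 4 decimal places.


Compute individual utilizations (exact fractions):
  Task 1: C/T = 2/12 = 1/6 (approx. 0.1667)
  Task 2: C/T = 4/25 (approx. 0.16)
  Task 3: C/T = 2/26 = 1/13 (approx. 0.0769)
Total utilization U = 1/6 + 4/25 + 1/13 = 787/1950
Rounded to 4 decimal places: U = 0.4036
RM (Liu & Layland) bound for 3 tasks = 0.779763; compare with U = 787/1950 (approx. 0.403590)
U <= bound, so schedulable by RM sufficient condition.

0.4036


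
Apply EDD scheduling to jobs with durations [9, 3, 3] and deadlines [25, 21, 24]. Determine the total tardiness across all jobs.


Sort by due date (EDD order): [(3, 21), (3, 24), (9, 25)]
Compute completion times and tardiness:
  Job 1: p=3, d=21, C=3, tardiness=max(0,3-21)=0
  Job 2: p=3, d=24, C=6, tardiness=max(0,6-24)=0
  Job 3: p=9, d=25, C=15, tardiness=max(0,15-25)=0
Total tardiness = 0

0


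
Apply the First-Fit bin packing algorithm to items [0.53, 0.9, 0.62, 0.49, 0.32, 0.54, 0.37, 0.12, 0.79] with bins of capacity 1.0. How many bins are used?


Place items sequentially using First-Fit:
  Item 0.53 -> new Bin 1
  Item 0.9 -> new Bin 2
  Item 0.62 -> new Bin 3
  Item 0.49 -> new Bin 4
  Item 0.32 -> Bin 1 (now 0.85)
  Item 0.54 -> new Bin 5
  Item 0.37 -> Bin 3 (now 0.99)
  Item 0.12 -> Bin 1 (now 0.97)
  Item 0.79 -> new Bin 6
Total bins used = 6

6


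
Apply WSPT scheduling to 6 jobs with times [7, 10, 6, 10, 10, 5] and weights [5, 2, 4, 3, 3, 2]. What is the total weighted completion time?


Compute p/w ratios and sort ascending (WSPT): [(7, 5), (6, 4), (5, 2), (10, 3), (10, 3), (10, 2)]
Compute weighted completion times:
  Job (p=7,w=5): C=7, w*C=5*7=35
  Job (p=6,w=4): C=13, w*C=4*13=52
  Job (p=5,w=2): C=18, w*C=2*18=36
  Job (p=10,w=3): C=28, w*C=3*28=84
  Job (p=10,w=3): C=38, w*C=3*38=114
  Job (p=10,w=2): C=48, w*C=2*48=96
Total weighted completion time = 417

417


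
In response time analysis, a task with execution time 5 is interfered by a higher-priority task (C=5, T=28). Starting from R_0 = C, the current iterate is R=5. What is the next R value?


R_next = C + ceil(R_prev / T_hp) * C_hp
ceil(5 / 28) = ceil(0.1786) = 1
Interference = 1 * 5 = 5
R_next = 5 + 5 = 10

10


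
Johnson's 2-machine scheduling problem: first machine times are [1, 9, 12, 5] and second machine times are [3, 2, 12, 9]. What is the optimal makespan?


Apply Johnson's rule:
  Group 1 (a <= b): [(1, 1, 3), (4, 5, 9), (3, 12, 12)]
  Group 2 (a > b): [(2, 9, 2)]
Optimal job order: [1, 4, 3, 2]
Schedule:
  Job 1: M1 done at 1, M2 done at 4
  Job 4: M1 done at 6, M2 done at 15
  Job 3: M1 done at 18, M2 done at 30
  Job 2: M1 done at 27, M2 done at 32
Makespan = 32

32


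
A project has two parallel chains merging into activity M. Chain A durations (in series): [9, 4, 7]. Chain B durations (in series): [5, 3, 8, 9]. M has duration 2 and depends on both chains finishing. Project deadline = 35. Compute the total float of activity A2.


Forward pass: ES(A2) = sum of predecessors on chain A = 9
EF = ES + duration = 9 + 4 = 13
Backward pass: LF(M) = deadline = 35; LS(M) = 35 - 2 = 33
LF(A2) = LS(M) - sum(successors on chain A) = 33 - 7 = 26
LS = LF - duration = 26 - 4 = 22
Total float = LS - ES = 22 - 9 = 13

13


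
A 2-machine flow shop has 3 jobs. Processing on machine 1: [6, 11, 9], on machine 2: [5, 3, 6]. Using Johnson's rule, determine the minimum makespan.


Apply Johnson's rule:
  Group 1 (a <= b): []
  Group 2 (a > b): [(3, 9, 6), (1, 6, 5), (2, 11, 3)]
Optimal job order: [3, 1, 2]
Schedule:
  Job 3: M1 done at 9, M2 done at 15
  Job 1: M1 done at 15, M2 done at 20
  Job 2: M1 done at 26, M2 done at 29
Makespan = 29

29


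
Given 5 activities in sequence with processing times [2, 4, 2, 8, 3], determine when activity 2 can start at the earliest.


Activity 2 starts after activities 1 through 1 complete.
Predecessor durations: [2]
ES = 2 = 2

2


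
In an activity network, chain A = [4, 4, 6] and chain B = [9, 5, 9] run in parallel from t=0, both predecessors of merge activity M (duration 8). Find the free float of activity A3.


ES(A3) = sum of predecessors on chain A = 8
EF(A3) = ES + duration = 8 + 6 = 14
Successor of A3 is M. ES(M) = max(sum(A), sum(B)) = max(14, 23) = 23
Free float = ES(successor) - EF(current) = 23 - 14 = 9

9


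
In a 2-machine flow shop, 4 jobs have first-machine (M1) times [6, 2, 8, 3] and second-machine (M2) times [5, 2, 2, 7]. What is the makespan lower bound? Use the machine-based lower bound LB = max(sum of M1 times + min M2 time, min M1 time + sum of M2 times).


LB1 = sum(M1 times) + min(M2 times) = 19 + 2 = 21
LB2 = min(M1 times) + sum(M2 times) = 2 + 16 = 18
Lower bound = max(LB1, LB2) = max(21, 18) = 21

21


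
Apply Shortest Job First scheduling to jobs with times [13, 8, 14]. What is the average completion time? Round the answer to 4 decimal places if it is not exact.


SJF order (ascending): [8, 13, 14]
Completion times:
  Job 1: burst=8, C=8
  Job 2: burst=13, C=21
  Job 3: burst=14, C=35
Average completion = 64/3 = 21.3333

21.3333


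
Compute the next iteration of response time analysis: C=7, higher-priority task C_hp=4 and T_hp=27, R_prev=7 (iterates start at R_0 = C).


R_next = C + ceil(R_prev / T_hp) * C_hp
ceil(7 / 27) = ceil(0.2593) = 1
Interference = 1 * 4 = 4
R_next = 7 + 4 = 11

11


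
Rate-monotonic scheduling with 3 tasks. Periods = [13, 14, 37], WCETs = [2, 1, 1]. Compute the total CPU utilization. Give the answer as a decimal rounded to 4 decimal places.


Compute individual utilizations (exact fractions):
  Task 1: C/T = 2/13 (approx. 0.1538)
  Task 2: C/T = 1/14 (approx. 0.0714)
  Task 3: C/T = 1/37 (approx. 0.027)
Total utilization U = 2/13 + 1/14 + 1/37 = 1699/6734
Rounded to 4 decimal places: U = 0.2523
RM (Liu & Layland) bound for 3 tasks = 0.779763; compare with U = 1699/6734 (approx. 0.252302)
U <= bound, so schedulable by RM sufficient condition.

0.2523


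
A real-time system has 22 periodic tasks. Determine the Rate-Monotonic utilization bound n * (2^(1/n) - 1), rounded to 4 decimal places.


Compute 2^(1/22) = 1.0320082797
Subtract 1: 1.0320082797 - 1 = 0.0320082797
Multiply by n: 22 * 0.0320082797 = 0.7041821534
Round to 4 dp: 0.7042

0.7042


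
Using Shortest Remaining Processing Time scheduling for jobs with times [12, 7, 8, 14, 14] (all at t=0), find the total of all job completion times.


Since all jobs arrive at t=0, SRPT equals SPT ordering.
SPT order: [7, 8, 12, 14, 14]
Completion times:
  Job 1: p=7, C=7
  Job 2: p=8, C=15
  Job 3: p=12, C=27
  Job 4: p=14, C=41
  Job 5: p=14, C=55
Total completion time = 7 + 15 + 27 + 41 + 55 = 145

145


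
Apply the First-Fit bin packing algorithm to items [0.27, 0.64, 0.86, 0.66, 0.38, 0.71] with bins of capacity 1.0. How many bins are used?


Place items sequentially using First-Fit:
  Item 0.27 -> new Bin 1
  Item 0.64 -> Bin 1 (now 0.91)
  Item 0.86 -> new Bin 2
  Item 0.66 -> new Bin 3
  Item 0.38 -> new Bin 4
  Item 0.71 -> new Bin 5
Total bins used = 5

5


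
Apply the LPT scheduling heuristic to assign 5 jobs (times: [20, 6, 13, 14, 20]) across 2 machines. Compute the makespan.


Sort jobs in decreasing order (LPT): [20, 20, 14, 13, 6]
Assign each job to the least loaded machine:
  Machine 1: jobs [20, 14], load = 34
  Machine 2: jobs [20, 13, 6], load = 39
Makespan = max load = 39

39


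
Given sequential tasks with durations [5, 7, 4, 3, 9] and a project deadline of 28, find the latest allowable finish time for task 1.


LF(activity 1) = deadline - sum of successor durations
Successors: activities 2 through 5 with durations [7, 4, 3, 9]
Sum of successor durations = 23
LF = 28 - 23 = 5

5


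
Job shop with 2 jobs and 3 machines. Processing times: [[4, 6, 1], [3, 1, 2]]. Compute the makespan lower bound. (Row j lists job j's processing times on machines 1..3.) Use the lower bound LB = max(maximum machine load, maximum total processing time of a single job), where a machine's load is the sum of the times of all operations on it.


Machine loads:
  Machine 1: 4 + 3 = 7
  Machine 2: 6 + 1 = 7
  Machine 3: 1 + 2 = 3
Max machine load = 7
Job totals:
  Job 1: 11
  Job 2: 6
Max job total = 11
Lower bound = max(7, 11) = 11

11


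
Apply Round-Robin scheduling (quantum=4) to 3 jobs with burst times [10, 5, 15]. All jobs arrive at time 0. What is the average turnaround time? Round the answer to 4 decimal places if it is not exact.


Time quantum = 4
Execution trace:
  J1 runs 4 units, time = 4
  J2 runs 4 units, time = 8
  J3 runs 4 units, time = 12
  J1 runs 4 units, time = 16
  J2 runs 1 units, time = 17
  J3 runs 4 units, time = 21
  J1 runs 2 units, time = 23
  J3 runs 4 units, time = 27
  J3 runs 3 units, time = 30
Finish times: [23, 17, 30]
Average turnaround = 70/3 = 23.3333

23.3333


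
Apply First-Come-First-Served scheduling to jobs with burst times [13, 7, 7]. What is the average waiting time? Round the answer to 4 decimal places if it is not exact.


FCFS order (as given): [13, 7, 7]
Waiting times:
  Job 1: wait = 0
  Job 2: wait = 13
  Job 3: wait = 20
Sum of waiting times = 33
Average waiting time = 33/3 = 11.0

11.0


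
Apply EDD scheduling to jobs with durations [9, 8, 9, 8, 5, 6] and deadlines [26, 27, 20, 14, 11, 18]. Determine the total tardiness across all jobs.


Sort by due date (EDD order): [(5, 11), (8, 14), (6, 18), (9, 20), (9, 26), (8, 27)]
Compute completion times and tardiness:
  Job 1: p=5, d=11, C=5, tardiness=max(0,5-11)=0
  Job 2: p=8, d=14, C=13, tardiness=max(0,13-14)=0
  Job 3: p=6, d=18, C=19, tardiness=max(0,19-18)=1
  Job 4: p=9, d=20, C=28, tardiness=max(0,28-20)=8
  Job 5: p=9, d=26, C=37, tardiness=max(0,37-26)=11
  Job 6: p=8, d=27, C=45, tardiness=max(0,45-27)=18
Total tardiness = 38

38


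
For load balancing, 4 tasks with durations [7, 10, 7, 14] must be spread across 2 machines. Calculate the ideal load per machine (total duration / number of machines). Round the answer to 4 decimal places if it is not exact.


Total processing time = 7 + 10 + 7 + 14 = 38
Number of machines = 2
Ideal balanced load = 38 / 2 = 19.0

19.0


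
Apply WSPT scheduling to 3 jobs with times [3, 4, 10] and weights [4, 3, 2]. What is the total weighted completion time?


Compute p/w ratios and sort ascending (WSPT): [(3, 4), (4, 3), (10, 2)]
Compute weighted completion times:
  Job (p=3,w=4): C=3, w*C=4*3=12
  Job (p=4,w=3): C=7, w*C=3*7=21
  Job (p=10,w=2): C=17, w*C=2*17=34
Total weighted completion time = 67

67


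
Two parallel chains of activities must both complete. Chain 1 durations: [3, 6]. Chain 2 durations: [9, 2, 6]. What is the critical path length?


Path A total = 3 + 6 = 9
Path B total = 9 + 2 + 6 = 17
Critical path = longest path = max(9, 17) = 17

17


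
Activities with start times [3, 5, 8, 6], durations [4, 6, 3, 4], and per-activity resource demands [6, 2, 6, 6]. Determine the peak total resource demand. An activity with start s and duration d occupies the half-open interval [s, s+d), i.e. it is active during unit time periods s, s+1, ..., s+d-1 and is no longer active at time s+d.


Each activity i is active on [start_i, start_i + duration_i).
Compute total resource usage per time slot:
  t=0: active resources = [], total = 0
  t=1: active resources = [], total = 0
  t=2: active resources = [], total = 0
  t=3: active resources = [6], total = 6
  t=4: active resources = [6], total = 6
  t=5: active resources = [6, 2], total = 8
  t=6: active resources = [6, 2, 6], total = 14
  t=7: active resources = [2, 6], total = 8
  t=8: active resources = [2, 6, 6], total = 14
  t=9: active resources = [2, 6, 6], total = 14
  t=10: active resources = [2, 6], total = 8
Peak resource demand = 14

14


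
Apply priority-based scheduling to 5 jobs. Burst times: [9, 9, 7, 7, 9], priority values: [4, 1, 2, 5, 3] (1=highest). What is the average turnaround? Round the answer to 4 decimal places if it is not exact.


Sort by priority (ascending = highest first):
Order: [(1, 9), (2, 7), (3, 9), (4, 9), (5, 7)]
Completion times:
  Priority 1, burst=9, C=9
  Priority 2, burst=7, C=16
  Priority 3, burst=9, C=25
  Priority 4, burst=9, C=34
  Priority 5, burst=7, C=41
Average turnaround = 125/5 = 25.0

25.0


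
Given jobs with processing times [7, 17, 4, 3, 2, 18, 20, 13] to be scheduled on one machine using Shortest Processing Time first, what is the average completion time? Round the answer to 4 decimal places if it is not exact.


Sort jobs by processing time (SPT order): [2, 3, 4, 7, 13, 17, 18, 20]
Compute completion times sequentially:
  Job 1: processing = 2, completes at 2
  Job 2: processing = 3, completes at 5
  Job 3: processing = 4, completes at 9
  Job 4: processing = 7, completes at 16
  Job 5: processing = 13, completes at 29
  Job 6: processing = 17, completes at 46
  Job 7: processing = 18, completes at 64
  Job 8: processing = 20, completes at 84
Sum of completion times = 255
Average completion time = 255/8 = 31.875

31.875


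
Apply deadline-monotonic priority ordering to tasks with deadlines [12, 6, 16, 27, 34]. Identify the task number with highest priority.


Sort tasks by relative deadline (ascending):
  Task 2: deadline = 6
  Task 1: deadline = 12
  Task 3: deadline = 16
  Task 4: deadline = 27
  Task 5: deadline = 34
Priority order (highest first): [2, 1, 3, 4, 5]
Highest priority task = 2

2


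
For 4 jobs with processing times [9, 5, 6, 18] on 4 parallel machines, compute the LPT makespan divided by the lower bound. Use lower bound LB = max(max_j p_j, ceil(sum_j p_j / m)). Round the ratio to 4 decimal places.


LPT order: [18, 9, 6, 5]
Machine loads after assignment: [18, 9, 6, 5]
LPT makespan = 18
Lower bound = max(max_job, ceil(total/4)) = max(18, 10) = 18
Ratio = 18 / 18 = 1.0

1.0


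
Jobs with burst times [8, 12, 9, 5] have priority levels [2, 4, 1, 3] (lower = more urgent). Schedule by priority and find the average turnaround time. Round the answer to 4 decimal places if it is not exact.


Sort by priority (ascending = highest first):
Order: [(1, 9), (2, 8), (3, 5), (4, 12)]
Completion times:
  Priority 1, burst=9, C=9
  Priority 2, burst=8, C=17
  Priority 3, burst=5, C=22
  Priority 4, burst=12, C=34
Average turnaround = 82/4 = 20.5

20.5


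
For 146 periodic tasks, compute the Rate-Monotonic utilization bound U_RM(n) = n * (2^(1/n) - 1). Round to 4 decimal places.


Compute 2^(1/146) = 1.0047588711
Subtract 1: 1.0047588711 - 1 = 0.0047588711
Multiply by n: 146 * 0.0047588711 = 0.6947951806
Round to 4 dp: 0.6948

0.6948


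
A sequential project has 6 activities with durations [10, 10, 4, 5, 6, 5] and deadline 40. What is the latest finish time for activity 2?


LF(activity 2) = deadline - sum of successor durations
Successors: activities 3 through 6 with durations [4, 5, 6, 5]
Sum of successor durations = 20
LF = 40 - 20 = 20

20


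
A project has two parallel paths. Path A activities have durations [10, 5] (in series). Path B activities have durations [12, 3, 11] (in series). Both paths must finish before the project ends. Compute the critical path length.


Path A total = 10 + 5 = 15
Path B total = 12 + 3 + 11 = 26
Critical path = longest path = max(15, 26) = 26

26


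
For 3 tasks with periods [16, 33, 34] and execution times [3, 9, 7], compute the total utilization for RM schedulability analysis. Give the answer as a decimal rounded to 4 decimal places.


Compute individual utilizations (exact fractions):
  Task 1: C/T = 3/16 (approx. 0.1875)
  Task 2: C/T = 9/33 = 3/11 (approx. 0.2727)
  Task 3: C/T = 7/34 (approx. 0.2059)
Total utilization U = 3/16 + 3/11 + 7/34 = 1993/2992
Rounded to 4 decimal places: U = 0.6661
RM (Liu & Layland) bound for 3 tasks = 0.779763; compare with U = 1993/2992 (approx. 0.666110)
U <= bound, so schedulable by RM sufficient condition.

0.6661


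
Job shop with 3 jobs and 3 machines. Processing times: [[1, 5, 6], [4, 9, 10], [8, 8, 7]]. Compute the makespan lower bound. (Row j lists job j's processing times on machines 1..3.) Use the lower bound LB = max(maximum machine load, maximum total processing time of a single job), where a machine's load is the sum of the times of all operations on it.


Machine loads:
  Machine 1: 1 + 4 + 8 = 13
  Machine 2: 5 + 9 + 8 = 22
  Machine 3: 6 + 10 + 7 = 23
Max machine load = 23
Job totals:
  Job 1: 12
  Job 2: 23
  Job 3: 23
Max job total = 23
Lower bound = max(23, 23) = 23

23


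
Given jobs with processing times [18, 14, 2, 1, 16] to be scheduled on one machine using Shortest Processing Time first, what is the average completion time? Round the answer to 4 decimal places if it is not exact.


Sort jobs by processing time (SPT order): [1, 2, 14, 16, 18]
Compute completion times sequentially:
  Job 1: processing = 1, completes at 1
  Job 2: processing = 2, completes at 3
  Job 3: processing = 14, completes at 17
  Job 4: processing = 16, completes at 33
  Job 5: processing = 18, completes at 51
Sum of completion times = 105
Average completion time = 105/5 = 21.0

21.0


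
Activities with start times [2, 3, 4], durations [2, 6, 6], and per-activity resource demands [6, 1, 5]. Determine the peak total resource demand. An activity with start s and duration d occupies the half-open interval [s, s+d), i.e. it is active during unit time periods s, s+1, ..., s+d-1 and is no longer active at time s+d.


Each activity i is active on [start_i, start_i + duration_i).
Compute total resource usage per time slot:
  t=0: active resources = [], total = 0
  t=1: active resources = [], total = 0
  t=2: active resources = [6], total = 6
  t=3: active resources = [6, 1], total = 7
  t=4: active resources = [1, 5], total = 6
  t=5: active resources = [1, 5], total = 6
  t=6: active resources = [1, 5], total = 6
  t=7: active resources = [1, 5], total = 6
  t=8: active resources = [1, 5], total = 6
  t=9: active resources = [5], total = 5
Peak resource demand = 7

7


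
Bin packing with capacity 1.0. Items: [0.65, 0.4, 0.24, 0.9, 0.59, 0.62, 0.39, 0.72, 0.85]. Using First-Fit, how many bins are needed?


Place items sequentially using First-Fit:
  Item 0.65 -> new Bin 1
  Item 0.4 -> new Bin 2
  Item 0.24 -> Bin 1 (now 0.89)
  Item 0.9 -> new Bin 3
  Item 0.59 -> Bin 2 (now 0.99)
  Item 0.62 -> new Bin 4
  Item 0.39 -> new Bin 5
  Item 0.72 -> new Bin 6
  Item 0.85 -> new Bin 7
Total bins used = 7

7


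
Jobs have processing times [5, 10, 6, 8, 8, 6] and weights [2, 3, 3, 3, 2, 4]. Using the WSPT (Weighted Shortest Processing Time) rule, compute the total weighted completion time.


Compute p/w ratios and sort ascending (WSPT): [(6, 4), (6, 3), (5, 2), (8, 3), (10, 3), (8, 2)]
Compute weighted completion times:
  Job (p=6,w=4): C=6, w*C=4*6=24
  Job (p=6,w=3): C=12, w*C=3*12=36
  Job (p=5,w=2): C=17, w*C=2*17=34
  Job (p=8,w=3): C=25, w*C=3*25=75
  Job (p=10,w=3): C=35, w*C=3*35=105
  Job (p=8,w=2): C=43, w*C=2*43=86
Total weighted completion time = 360

360


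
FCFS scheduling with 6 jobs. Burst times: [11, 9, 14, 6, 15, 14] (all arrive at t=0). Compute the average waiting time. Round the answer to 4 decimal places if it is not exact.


FCFS order (as given): [11, 9, 14, 6, 15, 14]
Waiting times:
  Job 1: wait = 0
  Job 2: wait = 11
  Job 3: wait = 20
  Job 4: wait = 34
  Job 5: wait = 40
  Job 6: wait = 55
Sum of waiting times = 160
Average waiting time = 160/6 = 26.6667

26.6667


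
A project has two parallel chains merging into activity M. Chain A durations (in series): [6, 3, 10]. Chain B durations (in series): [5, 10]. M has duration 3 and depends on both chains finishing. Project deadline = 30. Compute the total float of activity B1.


Forward pass: ES(B1) = sum of predecessors on chain B = 0
EF = ES + duration = 0 + 5 = 5
Backward pass: LF(M) = deadline = 30; LS(M) = 30 - 3 = 27
LF(B1) = LS(M) - sum(successors on chain B) = 27 - 10 = 17
LS = LF - duration = 17 - 5 = 12
Total float = LS - ES = 12 - 0 = 12

12


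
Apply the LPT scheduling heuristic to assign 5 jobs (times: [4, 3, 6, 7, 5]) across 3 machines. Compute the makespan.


Sort jobs in decreasing order (LPT): [7, 6, 5, 4, 3]
Assign each job to the least loaded machine:
  Machine 1: jobs [7], load = 7
  Machine 2: jobs [6, 3], load = 9
  Machine 3: jobs [5, 4], load = 9
Makespan = max load = 9

9


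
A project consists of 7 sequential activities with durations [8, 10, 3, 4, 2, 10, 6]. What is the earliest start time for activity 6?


Activity 6 starts after activities 1 through 5 complete.
Predecessor durations: [8, 10, 3, 4, 2]
ES = 8 + 10 + 3 + 4 + 2 = 27

27


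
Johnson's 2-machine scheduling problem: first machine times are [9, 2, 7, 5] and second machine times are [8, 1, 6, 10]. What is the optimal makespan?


Apply Johnson's rule:
  Group 1 (a <= b): [(4, 5, 10)]
  Group 2 (a > b): [(1, 9, 8), (3, 7, 6), (2, 2, 1)]
Optimal job order: [4, 1, 3, 2]
Schedule:
  Job 4: M1 done at 5, M2 done at 15
  Job 1: M1 done at 14, M2 done at 23
  Job 3: M1 done at 21, M2 done at 29
  Job 2: M1 done at 23, M2 done at 30
Makespan = 30

30


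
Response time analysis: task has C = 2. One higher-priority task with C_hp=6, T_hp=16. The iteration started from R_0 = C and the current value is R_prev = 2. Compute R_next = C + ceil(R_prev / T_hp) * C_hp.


R_next = C + ceil(R_prev / T_hp) * C_hp
ceil(2 / 16) = ceil(0.125) = 1
Interference = 1 * 6 = 6
R_next = 2 + 6 = 8

8


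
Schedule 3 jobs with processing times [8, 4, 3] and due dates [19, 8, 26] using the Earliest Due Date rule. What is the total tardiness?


Sort by due date (EDD order): [(4, 8), (8, 19), (3, 26)]
Compute completion times and tardiness:
  Job 1: p=4, d=8, C=4, tardiness=max(0,4-8)=0
  Job 2: p=8, d=19, C=12, tardiness=max(0,12-19)=0
  Job 3: p=3, d=26, C=15, tardiness=max(0,15-26)=0
Total tardiness = 0

0


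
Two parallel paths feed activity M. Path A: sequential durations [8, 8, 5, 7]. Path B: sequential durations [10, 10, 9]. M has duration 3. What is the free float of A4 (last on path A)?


ES(A4) = sum of predecessors on chain A = 21
EF(A4) = ES + duration = 21 + 7 = 28
Successor of A4 is M. ES(M) = max(sum(A), sum(B)) = max(28, 29) = 29
Free float = ES(successor) - EF(current) = 29 - 28 = 1

1


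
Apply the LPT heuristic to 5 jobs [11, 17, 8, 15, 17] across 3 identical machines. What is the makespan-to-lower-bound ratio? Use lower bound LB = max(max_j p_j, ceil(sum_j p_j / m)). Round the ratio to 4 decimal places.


LPT order: [17, 17, 15, 11, 8]
Machine loads after assignment: [25, 17, 26]
LPT makespan = 26
Lower bound = max(max_job, ceil(total/3)) = max(17, 23) = 23
Ratio = 26 / 23 = 1.1304

1.1304


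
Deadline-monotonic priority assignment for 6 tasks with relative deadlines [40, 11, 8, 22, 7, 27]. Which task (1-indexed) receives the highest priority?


Sort tasks by relative deadline (ascending):
  Task 5: deadline = 7
  Task 3: deadline = 8
  Task 2: deadline = 11
  Task 4: deadline = 22
  Task 6: deadline = 27
  Task 1: deadline = 40
Priority order (highest first): [5, 3, 2, 4, 6, 1]
Highest priority task = 5

5


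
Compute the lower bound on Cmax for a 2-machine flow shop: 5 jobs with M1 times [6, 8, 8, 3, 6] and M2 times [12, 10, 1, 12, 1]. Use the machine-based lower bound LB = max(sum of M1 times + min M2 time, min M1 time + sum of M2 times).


LB1 = sum(M1 times) + min(M2 times) = 31 + 1 = 32
LB2 = min(M1 times) + sum(M2 times) = 3 + 36 = 39
Lower bound = max(LB1, LB2) = max(32, 39) = 39

39


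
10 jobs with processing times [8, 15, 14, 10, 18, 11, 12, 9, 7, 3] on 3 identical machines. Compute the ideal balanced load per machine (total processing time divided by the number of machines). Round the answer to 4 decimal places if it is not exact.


Total processing time = 8 + 15 + 14 + 10 + 18 + 11 + 12 + 9 + 7 + 3 = 107
Number of machines = 3
Ideal balanced load = 107 / 3 = 35.6667

35.6667


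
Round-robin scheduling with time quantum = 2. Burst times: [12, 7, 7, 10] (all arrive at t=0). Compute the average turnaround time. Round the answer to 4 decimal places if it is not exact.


Time quantum = 2
Execution trace:
  J1 runs 2 units, time = 2
  J2 runs 2 units, time = 4
  J3 runs 2 units, time = 6
  J4 runs 2 units, time = 8
  J1 runs 2 units, time = 10
  J2 runs 2 units, time = 12
  J3 runs 2 units, time = 14
  J4 runs 2 units, time = 16
  J1 runs 2 units, time = 18
  J2 runs 2 units, time = 20
  J3 runs 2 units, time = 22
  J4 runs 2 units, time = 24
  J1 runs 2 units, time = 26
  J2 runs 1 units, time = 27
  J3 runs 1 units, time = 28
  J4 runs 2 units, time = 30
  J1 runs 2 units, time = 32
  J4 runs 2 units, time = 34
  J1 runs 2 units, time = 36
Finish times: [36, 27, 28, 34]
Average turnaround = 125/4 = 31.25

31.25


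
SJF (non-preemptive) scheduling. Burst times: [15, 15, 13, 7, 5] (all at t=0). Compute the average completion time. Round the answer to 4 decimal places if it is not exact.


SJF order (ascending): [5, 7, 13, 15, 15]
Completion times:
  Job 1: burst=5, C=5
  Job 2: burst=7, C=12
  Job 3: burst=13, C=25
  Job 4: burst=15, C=40
  Job 5: burst=15, C=55
Average completion = 137/5 = 27.4

27.4


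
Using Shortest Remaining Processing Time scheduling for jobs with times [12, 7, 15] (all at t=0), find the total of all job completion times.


Since all jobs arrive at t=0, SRPT equals SPT ordering.
SPT order: [7, 12, 15]
Completion times:
  Job 1: p=7, C=7
  Job 2: p=12, C=19
  Job 3: p=15, C=34
Total completion time = 7 + 19 + 34 = 60

60


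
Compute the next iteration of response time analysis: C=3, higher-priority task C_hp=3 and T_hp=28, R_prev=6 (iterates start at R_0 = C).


R_next = C + ceil(R_prev / T_hp) * C_hp
ceil(6 / 28) = ceil(0.2143) = 1
Interference = 1 * 3 = 3
R_next = 3 + 3 = 6
R_next = R_prev, so the iteration has converged (response time = 6).

6


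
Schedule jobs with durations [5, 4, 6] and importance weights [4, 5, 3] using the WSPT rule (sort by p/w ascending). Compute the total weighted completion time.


Compute p/w ratios and sort ascending (WSPT): [(4, 5), (5, 4), (6, 3)]
Compute weighted completion times:
  Job (p=4,w=5): C=4, w*C=5*4=20
  Job (p=5,w=4): C=9, w*C=4*9=36
  Job (p=6,w=3): C=15, w*C=3*15=45
Total weighted completion time = 101

101


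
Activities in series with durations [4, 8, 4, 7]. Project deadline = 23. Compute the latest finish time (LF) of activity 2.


LF(activity 2) = deadline - sum of successor durations
Successors: activities 3 through 4 with durations [4, 7]
Sum of successor durations = 11
LF = 23 - 11 = 12

12


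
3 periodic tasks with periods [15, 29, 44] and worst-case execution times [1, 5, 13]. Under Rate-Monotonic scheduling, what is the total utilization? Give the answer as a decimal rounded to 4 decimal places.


Compute individual utilizations (exact fractions):
  Task 1: C/T = 1/15 (approx. 0.0667)
  Task 2: C/T = 5/29 (approx. 0.1724)
  Task 3: C/T = 13/44 (approx. 0.2955)
Total utilization U = 1/15 + 5/29 + 13/44 = 10231/19140
Rounded to 4 decimal places: U = 0.5345
RM (Liu & Layland) bound for 3 tasks = 0.779763; compare with U = 10231/19140 (approx. 0.534535)
U <= bound, so schedulable by RM sufficient condition.

0.5345


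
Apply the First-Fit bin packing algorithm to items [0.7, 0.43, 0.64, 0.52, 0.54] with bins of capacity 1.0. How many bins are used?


Place items sequentially using First-Fit:
  Item 0.7 -> new Bin 1
  Item 0.43 -> new Bin 2
  Item 0.64 -> new Bin 3
  Item 0.52 -> Bin 2 (now 0.95)
  Item 0.54 -> new Bin 4
Total bins used = 4

4


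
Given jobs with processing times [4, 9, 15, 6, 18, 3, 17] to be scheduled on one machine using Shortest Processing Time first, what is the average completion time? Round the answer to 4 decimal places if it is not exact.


Sort jobs by processing time (SPT order): [3, 4, 6, 9, 15, 17, 18]
Compute completion times sequentially:
  Job 1: processing = 3, completes at 3
  Job 2: processing = 4, completes at 7
  Job 3: processing = 6, completes at 13
  Job 4: processing = 9, completes at 22
  Job 5: processing = 15, completes at 37
  Job 6: processing = 17, completes at 54
  Job 7: processing = 18, completes at 72
Sum of completion times = 208
Average completion time = 208/7 = 29.7143

29.7143


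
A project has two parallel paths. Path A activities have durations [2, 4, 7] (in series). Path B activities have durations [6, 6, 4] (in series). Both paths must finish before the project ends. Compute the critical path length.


Path A total = 2 + 4 + 7 = 13
Path B total = 6 + 6 + 4 = 16
Critical path = longest path = max(13, 16) = 16

16


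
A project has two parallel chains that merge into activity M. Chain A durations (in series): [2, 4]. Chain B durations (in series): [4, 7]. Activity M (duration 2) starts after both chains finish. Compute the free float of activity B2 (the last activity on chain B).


ES(B2) = sum of predecessors on chain B = 4
EF(B2) = ES + duration = 4 + 7 = 11
Successor of B2 is M. ES(M) = max(sum(A), sum(B)) = max(6, 11) = 11
Free float = ES(successor) - EF(current) = 11 - 11 = 0

0


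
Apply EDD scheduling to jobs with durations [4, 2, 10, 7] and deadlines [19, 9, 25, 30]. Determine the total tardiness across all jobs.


Sort by due date (EDD order): [(2, 9), (4, 19), (10, 25), (7, 30)]
Compute completion times and tardiness:
  Job 1: p=2, d=9, C=2, tardiness=max(0,2-9)=0
  Job 2: p=4, d=19, C=6, tardiness=max(0,6-19)=0
  Job 3: p=10, d=25, C=16, tardiness=max(0,16-25)=0
  Job 4: p=7, d=30, C=23, tardiness=max(0,23-30)=0
Total tardiness = 0

0


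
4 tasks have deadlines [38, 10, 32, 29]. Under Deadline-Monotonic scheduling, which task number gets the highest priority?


Sort tasks by relative deadline (ascending):
  Task 2: deadline = 10
  Task 4: deadline = 29
  Task 3: deadline = 32
  Task 1: deadline = 38
Priority order (highest first): [2, 4, 3, 1]
Highest priority task = 2

2


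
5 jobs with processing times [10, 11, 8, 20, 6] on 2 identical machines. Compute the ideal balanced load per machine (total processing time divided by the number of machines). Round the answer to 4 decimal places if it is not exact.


Total processing time = 10 + 11 + 8 + 20 + 6 = 55
Number of machines = 2
Ideal balanced load = 55 / 2 = 27.5

27.5


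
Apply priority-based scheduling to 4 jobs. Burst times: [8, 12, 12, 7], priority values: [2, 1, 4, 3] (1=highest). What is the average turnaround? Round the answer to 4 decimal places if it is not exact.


Sort by priority (ascending = highest first):
Order: [(1, 12), (2, 8), (3, 7), (4, 12)]
Completion times:
  Priority 1, burst=12, C=12
  Priority 2, burst=8, C=20
  Priority 3, burst=7, C=27
  Priority 4, burst=12, C=39
Average turnaround = 98/4 = 24.5

24.5


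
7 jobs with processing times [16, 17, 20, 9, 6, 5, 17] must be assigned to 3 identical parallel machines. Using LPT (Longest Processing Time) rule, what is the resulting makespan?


Sort jobs in decreasing order (LPT): [20, 17, 17, 16, 9, 6, 5]
Assign each job to the least loaded machine:
  Machine 1: jobs [20, 6, 5], load = 31
  Machine 2: jobs [17, 16], load = 33
  Machine 3: jobs [17, 9], load = 26
Makespan = max load = 33

33


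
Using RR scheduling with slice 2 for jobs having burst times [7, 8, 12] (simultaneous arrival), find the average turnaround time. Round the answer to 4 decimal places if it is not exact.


Time quantum = 2
Execution trace:
  J1 runs 2 units, time = 2
  J2 runs 2 units, time = 4
  J3 runs 2 units, time = 6
  J1 runs 2 units, time = 8
  J2 runs 2 units, time = 10
  J3 runs 2 units, time = 12
  J1 runs 2 units, time = 14
  J2 runs 2 units, time = 16
  J3 runs 2 units, time = 18
  J1 runs 1 units, time = 19
  J2 runs 2 units, time = 21
  J3 runs 2 units, time = 23
  J3 runs 2 units, time = 25
  J3 runs 2 units, time = 27
Finish times: [19, 21, 27]
Average turnaround = 67/3 = 22.3333

22.3333


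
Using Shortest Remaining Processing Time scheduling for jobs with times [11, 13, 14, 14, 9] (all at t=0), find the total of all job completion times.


Since all jobs arrive at t=0, SRPT equals SPT ordering.
SPT order: [9, 11, 13, 14, 14]
Completion times:
  Job 1: p=9, C=9
  Job 2: p=11, C=20
  Job 3: p=13, C=33
  Job 4: p=14, C=47
  Job 5: p=14, C=61
Total completion time = 9 + 20 + 33 + 47 + 61 = 170

170


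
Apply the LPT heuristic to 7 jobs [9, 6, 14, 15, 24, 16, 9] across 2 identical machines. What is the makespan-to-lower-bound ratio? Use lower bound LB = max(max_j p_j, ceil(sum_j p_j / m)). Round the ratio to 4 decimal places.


LPT order: [24, 16, 15, 14, 9, 9, 6]
Machine loads after assignment: [47, 46]
LPT makespan = 47
Lower bound = max(max_job, ceil(total/2)) = max(24, 47) = 47
Ratio = 47 / 47 = 1.0

1.0


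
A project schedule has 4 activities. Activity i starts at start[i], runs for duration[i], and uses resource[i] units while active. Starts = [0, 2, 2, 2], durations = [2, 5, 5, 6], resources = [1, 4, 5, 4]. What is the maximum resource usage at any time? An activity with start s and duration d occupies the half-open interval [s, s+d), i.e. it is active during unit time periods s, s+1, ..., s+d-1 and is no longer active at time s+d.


Each activity i is active on [start_i, start_i + duration_i).
Compute total resource usage per time slot:
  t=0: active resources = [1], total = 1
  t=1: active resources = [1], total = 1
  t=2: active resources = [4, 5, 4], total = 13
  t=3: active resources = [4, 5, 4], total = 13
  t=4: active resources = [4, 5, 4], total = 13
  t=5: active resources = [4, 5, 4], total = 13
  t=6: active resources = [4, 5, 4], total = 13
  t=7: active resources = [4], total = 4
Peak resource demand = 13

13


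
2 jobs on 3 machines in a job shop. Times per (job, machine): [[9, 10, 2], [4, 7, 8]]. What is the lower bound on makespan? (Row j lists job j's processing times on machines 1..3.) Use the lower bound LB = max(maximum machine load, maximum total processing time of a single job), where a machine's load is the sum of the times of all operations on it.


Machine loads:
  Machine 1: 9 + 4 = 13
  Machine 2: 10 + 7 = 17
  Machine 3: 2 + 8 = 10
Max machine load = 17
Job totals:
  Job 1: 21
  Job 2: 19
Max job total = 21
Lower bound = max(17, 21) = 21

21
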